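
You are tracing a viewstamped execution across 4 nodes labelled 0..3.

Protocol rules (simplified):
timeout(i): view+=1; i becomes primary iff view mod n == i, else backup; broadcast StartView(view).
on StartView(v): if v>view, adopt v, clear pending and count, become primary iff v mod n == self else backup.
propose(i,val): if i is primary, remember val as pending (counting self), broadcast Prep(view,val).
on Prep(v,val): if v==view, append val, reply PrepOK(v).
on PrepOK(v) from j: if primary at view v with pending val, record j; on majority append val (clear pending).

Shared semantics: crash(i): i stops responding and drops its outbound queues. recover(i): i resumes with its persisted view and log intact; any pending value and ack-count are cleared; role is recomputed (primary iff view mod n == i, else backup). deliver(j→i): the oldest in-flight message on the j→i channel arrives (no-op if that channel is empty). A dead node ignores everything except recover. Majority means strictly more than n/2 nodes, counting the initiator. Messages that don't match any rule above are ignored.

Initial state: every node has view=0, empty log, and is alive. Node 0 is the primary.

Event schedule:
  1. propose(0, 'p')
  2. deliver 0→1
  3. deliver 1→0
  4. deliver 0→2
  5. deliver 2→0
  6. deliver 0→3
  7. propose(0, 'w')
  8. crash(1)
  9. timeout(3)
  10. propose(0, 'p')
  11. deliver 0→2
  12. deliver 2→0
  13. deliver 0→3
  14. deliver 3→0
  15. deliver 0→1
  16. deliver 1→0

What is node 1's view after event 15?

0

after 1 — propose(0,'p'): ·
after 2 — deliver 0→1: n1:back/v0/[p]
after 3 — deliver 1→0: ·
after 4 — deliver 0→2: n2:back/v0/[p]
after 5 — deliver 2→0: n0:prim/v0/[p]
after 6 — deliver 0→3: n3:back/v0/[p]
after 7 — propose(0,'w'): ·
after 8 — crash(1): n1:✗back/v0/[p]
after 9 — timeout(3): n3:back/v1/[p]
after 10 — propose(0,'p'): ·
after 11 — deliver 0→2: n2:back/v0/[p,w]
after 12 — deliver 2→0: ·
after 13 — deliver 0→3: ·
after 14 — deliver 3→0: n0:prim/v0/[p,p]
after 15 — deliver 0→1: ·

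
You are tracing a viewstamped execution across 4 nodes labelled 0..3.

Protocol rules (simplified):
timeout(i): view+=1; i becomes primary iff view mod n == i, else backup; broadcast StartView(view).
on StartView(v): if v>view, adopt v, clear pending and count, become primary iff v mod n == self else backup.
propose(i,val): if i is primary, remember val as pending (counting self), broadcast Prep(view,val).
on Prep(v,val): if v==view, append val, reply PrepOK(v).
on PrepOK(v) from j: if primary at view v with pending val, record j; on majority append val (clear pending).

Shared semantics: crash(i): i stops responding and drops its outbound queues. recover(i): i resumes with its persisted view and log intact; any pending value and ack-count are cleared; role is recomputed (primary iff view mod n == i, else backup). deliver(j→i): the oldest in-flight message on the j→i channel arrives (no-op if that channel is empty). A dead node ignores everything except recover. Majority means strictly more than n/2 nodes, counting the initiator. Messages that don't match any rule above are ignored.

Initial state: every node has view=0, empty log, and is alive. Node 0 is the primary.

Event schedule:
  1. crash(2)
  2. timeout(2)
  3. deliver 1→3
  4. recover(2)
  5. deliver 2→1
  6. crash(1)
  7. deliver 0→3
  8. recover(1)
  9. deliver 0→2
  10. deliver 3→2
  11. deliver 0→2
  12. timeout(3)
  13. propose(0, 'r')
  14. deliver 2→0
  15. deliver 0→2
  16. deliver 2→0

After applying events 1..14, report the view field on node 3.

e1 crash(2): 2[✗back,v=0,-]
e2 timeout(2): ·
e3 deliver 1→3: ·
e4 recover(2): 2[back,v=0,-]
e5 deliver 2→1: ·
e6 crash(1): 1[✗back,v=0,-]
e7 deliver 0→3: ·
e8 recover(1): 1[back,v=0,-]
e9 deliver 0→2: ·
e10 deliver 3→2: ·
e11 deliver 0→2: ·
e12 timeout(3): 3[back,v=1,-]
e13 propose(0,'r'): ·
e14 deliver 2→0: ·

1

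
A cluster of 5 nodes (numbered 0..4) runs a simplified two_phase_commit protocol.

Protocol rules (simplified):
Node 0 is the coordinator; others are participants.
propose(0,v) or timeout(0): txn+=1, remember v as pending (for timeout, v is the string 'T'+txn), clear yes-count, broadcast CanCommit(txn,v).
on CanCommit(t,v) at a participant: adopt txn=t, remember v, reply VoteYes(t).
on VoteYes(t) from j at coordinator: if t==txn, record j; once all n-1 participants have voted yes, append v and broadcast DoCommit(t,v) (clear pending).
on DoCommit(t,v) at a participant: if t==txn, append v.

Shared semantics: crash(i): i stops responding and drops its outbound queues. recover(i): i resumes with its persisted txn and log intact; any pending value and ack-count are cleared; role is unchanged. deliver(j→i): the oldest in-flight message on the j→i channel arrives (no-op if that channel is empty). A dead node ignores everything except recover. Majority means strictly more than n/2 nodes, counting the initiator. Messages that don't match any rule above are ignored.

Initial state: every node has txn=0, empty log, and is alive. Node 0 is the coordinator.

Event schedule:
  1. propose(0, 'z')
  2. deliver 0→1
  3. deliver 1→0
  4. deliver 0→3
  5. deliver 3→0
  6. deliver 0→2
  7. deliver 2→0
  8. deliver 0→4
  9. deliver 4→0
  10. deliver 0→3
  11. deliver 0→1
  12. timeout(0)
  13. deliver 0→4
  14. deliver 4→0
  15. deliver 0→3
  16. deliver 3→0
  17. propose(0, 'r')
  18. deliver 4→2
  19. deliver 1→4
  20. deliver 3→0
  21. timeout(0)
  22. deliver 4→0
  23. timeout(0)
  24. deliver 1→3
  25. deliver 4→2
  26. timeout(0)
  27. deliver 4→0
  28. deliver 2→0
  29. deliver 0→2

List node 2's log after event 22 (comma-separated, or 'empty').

empty

step 1 propose(0,'z'): 0={coor,t=1,log=-}
step 2 deliver 0→1: 1={part,t=1,log=-}
step 3 deliver 1→0: —
step 4 deliver 0→3: 3={part,t=1,log=-}
step 5 deliver 3→0: —
step 6 deliver 0→2: 2={part,t=1,log=-}
step 7 deliver 2→0: —
step 8 deliver 0→4: 4={part,t=1,log=-}
step 9 deliver 4→0: 0={coor,t=1,log=z}
step 10 deliver 0→3: 3={part,t=1,log=z}
step 11 deliver 0→1: 1={part,t=1,log=z}
step 12 timeout(0): 0={coor,t=2,log=z}
step 13 deliver 0→4: 4={part,t=1,log=z}
step 14 deliver 4→0: —
step 15 deliver 0→3: 3={part,t=2,log=z}
step 16 deliver 3→0: —
step 17 propose(0,'r'): 0={coor,t=3,log=z}
step 18 deliver 4→2: —
step 19 deliver 1→4: —
step 20 deliver 3→0: —
step 21 timeout(0): 0={coor,t=4,log=z}
step 22 deliver 4→0: —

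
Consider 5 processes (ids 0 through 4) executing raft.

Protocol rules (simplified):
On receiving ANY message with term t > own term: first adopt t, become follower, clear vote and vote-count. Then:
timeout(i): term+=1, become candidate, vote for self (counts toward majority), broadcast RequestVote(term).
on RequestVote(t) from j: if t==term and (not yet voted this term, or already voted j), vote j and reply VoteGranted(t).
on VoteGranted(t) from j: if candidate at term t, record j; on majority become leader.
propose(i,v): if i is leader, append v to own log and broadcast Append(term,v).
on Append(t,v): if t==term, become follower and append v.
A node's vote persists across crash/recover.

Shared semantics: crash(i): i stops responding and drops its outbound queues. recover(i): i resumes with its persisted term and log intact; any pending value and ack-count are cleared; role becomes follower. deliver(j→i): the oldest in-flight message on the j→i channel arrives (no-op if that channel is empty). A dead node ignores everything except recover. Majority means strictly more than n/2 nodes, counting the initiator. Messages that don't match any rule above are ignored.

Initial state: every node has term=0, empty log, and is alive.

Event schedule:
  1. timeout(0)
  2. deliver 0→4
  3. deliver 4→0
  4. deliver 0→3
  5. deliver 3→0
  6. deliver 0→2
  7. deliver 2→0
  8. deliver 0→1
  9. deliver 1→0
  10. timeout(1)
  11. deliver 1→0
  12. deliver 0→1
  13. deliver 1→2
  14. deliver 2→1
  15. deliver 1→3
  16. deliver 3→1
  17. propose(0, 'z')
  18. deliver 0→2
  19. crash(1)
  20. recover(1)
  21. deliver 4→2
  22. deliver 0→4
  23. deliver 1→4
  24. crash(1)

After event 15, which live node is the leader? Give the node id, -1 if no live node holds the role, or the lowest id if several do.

1

e1 timeout(0): 0[cand,t=1,-]
e2 deliver 0→4: 4[foll,t=1,-]
e3 deliver 4→0: ·
e4 deliver 0→3: 3[foll,t=1,-]
e5 deliver 3→0: 0[lead,t=1,-]
e6 deliver 0→2: 2[foll,t=1,-]
e7 deliver 2→0: ·
e8 deliver 0→1: 1[foll,t=1,-]
e9 deliver 1→0: ·
e10 timeout(1): 1[cand,t=2,-]
e11 deliver 1→0: 0[foll,t=2,-]
e12 deliver 0→1: ·
e13 deliver 1→2: 2[foll,t=2,-]
e14 deliver 2→1: 1[lead,t=2,-]
e15 deliver 1→3: 3[foll,t=2,-]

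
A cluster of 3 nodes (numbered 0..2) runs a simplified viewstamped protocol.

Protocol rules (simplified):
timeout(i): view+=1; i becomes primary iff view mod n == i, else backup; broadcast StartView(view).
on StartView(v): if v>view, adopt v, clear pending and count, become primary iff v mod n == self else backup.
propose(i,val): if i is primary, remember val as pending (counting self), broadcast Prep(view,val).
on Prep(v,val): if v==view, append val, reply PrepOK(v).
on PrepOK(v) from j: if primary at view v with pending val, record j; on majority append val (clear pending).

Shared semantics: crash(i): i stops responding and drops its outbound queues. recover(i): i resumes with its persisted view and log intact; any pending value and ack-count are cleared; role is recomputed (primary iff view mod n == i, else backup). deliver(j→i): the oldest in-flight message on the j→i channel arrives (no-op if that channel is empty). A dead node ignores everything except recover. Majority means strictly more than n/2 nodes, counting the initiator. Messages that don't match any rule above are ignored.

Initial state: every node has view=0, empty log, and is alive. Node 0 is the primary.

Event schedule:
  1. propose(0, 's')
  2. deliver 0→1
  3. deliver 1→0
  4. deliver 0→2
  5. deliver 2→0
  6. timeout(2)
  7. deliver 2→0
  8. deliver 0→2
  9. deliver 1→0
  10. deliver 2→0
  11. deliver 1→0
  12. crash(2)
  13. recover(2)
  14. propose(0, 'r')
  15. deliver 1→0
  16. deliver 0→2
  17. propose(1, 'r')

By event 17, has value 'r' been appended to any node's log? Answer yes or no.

no

after 1 — propose(0,'s'): ·
after 2 — deliver 0→1: n1:back/v0/[s]
after 3 — deliver 1→0: n0:prim/v0/[s]
after 4 — deliver 0→2: n2:back/v0/[s]
after 5 — deliver 2→0: ·
after 6 — timeout(2): n2:back/v1/[s]
after 7 — deliver 2→0: n0:back/v1/[s]
after 8 — deliver 0→2: ·
after 9 — deliver 1→0: ·
after 10 — deliver 2→0: ·
after 11 — deliver 1→0: ·
after 12 — crash(2): n2:✗back/v1/[s]
after 13 — recover(2): n2:back/v1/[s]
after 14 — propose(0,'r'): ·
after 15 — deliver 1→0: ·
after 16 — deliver 0→2: ·
after 17 — propose(1,'r'): ·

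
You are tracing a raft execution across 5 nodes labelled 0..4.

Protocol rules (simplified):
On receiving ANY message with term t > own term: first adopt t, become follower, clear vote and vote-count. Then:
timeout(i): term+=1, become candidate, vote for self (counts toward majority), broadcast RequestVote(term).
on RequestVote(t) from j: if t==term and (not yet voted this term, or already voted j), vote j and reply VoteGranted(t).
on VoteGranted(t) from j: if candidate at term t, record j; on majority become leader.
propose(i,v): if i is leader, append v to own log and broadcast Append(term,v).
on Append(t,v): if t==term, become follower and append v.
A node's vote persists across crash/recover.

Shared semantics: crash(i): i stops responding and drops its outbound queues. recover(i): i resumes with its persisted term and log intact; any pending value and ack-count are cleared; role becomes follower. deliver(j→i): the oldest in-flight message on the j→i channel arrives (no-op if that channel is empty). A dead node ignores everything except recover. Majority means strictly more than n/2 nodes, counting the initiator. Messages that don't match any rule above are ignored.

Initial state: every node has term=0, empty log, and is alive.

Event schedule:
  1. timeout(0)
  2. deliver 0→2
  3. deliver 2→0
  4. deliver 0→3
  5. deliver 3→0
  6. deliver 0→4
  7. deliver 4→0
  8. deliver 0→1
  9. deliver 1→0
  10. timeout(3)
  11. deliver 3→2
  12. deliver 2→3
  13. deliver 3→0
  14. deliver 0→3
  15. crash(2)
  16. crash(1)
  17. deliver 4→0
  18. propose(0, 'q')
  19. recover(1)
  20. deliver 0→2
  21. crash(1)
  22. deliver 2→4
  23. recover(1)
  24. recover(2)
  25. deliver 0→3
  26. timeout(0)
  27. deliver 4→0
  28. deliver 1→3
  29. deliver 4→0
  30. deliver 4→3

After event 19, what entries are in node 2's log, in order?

empty

1. timeout(0):  <0:cand t1 ->
2. deliver 0→2:  <2:foll t1 ->
3. deliver 2→0:  nop
4. deliver 0→3:  <3:foll t1 ->
5. deliver 3→0:  <0:lead t1 ->
6. deliver 0→4:  <4:foll t1 ->
7. deliver 4→0:  nop
8. deliver 0→1:  <1:foll t1 ->
9. deliver 1→0:  nop
10. timeout(3):  <3:cand t2 ->
11. deliver 3→2:  <2:foll t2 ->
12. deliver 2→3:  nop
13. deliver 3→0:  <0:foll t2 ->
14. deliver 0→3:  <3:lead t2 ->
15. crash(2):  <2:✗foll t2 ->
16. crash(1):  <1:✗foll t1 ->
17. deliver 4→0:  nop
18. propose(0,'q'):  nop
19. recover(1):  <1:foll t1 ->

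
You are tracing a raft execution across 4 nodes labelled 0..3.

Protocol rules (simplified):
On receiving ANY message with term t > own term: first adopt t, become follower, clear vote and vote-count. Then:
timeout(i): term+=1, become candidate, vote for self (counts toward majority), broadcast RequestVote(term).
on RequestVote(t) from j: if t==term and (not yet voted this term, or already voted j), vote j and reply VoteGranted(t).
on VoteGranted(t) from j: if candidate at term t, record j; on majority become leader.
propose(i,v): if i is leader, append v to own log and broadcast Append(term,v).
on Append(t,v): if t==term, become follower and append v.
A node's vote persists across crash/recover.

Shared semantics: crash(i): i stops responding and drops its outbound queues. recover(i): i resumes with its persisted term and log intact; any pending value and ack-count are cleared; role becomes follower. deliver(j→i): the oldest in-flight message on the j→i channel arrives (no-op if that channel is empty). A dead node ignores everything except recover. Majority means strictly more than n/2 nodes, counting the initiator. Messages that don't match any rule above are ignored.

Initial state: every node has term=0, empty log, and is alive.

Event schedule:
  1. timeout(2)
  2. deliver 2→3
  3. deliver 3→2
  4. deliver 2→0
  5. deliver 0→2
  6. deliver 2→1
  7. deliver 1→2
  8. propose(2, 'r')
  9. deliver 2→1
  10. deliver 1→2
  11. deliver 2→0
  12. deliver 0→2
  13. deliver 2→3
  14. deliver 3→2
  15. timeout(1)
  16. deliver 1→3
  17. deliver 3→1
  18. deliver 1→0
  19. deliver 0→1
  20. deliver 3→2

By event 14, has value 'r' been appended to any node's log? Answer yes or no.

e1 timeout(2): 2[cand,t=1,-]
e2 deliver 2→3: 3[foll,t=1,-]
e3 deliver 3→2: ·
e4 deliver 2→0: 0[foll,t=1,-]
e5 deliver 0→2: 2[lead,t=1,-]
e6 deliver 2→1: 1[foll,t=1,-]
e7 deliver 1→2: ·
e8 propose(2,'r'): 2[lead,t=1,r]
e9 deliver 2→1: 1[foll,t=1,r]
e10 deliver 1→2: ·
e11 deliver 2→0: 0[foll,t=1,r]
e12 deliver 0→2: ·
e13 deliver 2→3: 3[foll,t=1,r]
e14 deliver 3→2: ·

yes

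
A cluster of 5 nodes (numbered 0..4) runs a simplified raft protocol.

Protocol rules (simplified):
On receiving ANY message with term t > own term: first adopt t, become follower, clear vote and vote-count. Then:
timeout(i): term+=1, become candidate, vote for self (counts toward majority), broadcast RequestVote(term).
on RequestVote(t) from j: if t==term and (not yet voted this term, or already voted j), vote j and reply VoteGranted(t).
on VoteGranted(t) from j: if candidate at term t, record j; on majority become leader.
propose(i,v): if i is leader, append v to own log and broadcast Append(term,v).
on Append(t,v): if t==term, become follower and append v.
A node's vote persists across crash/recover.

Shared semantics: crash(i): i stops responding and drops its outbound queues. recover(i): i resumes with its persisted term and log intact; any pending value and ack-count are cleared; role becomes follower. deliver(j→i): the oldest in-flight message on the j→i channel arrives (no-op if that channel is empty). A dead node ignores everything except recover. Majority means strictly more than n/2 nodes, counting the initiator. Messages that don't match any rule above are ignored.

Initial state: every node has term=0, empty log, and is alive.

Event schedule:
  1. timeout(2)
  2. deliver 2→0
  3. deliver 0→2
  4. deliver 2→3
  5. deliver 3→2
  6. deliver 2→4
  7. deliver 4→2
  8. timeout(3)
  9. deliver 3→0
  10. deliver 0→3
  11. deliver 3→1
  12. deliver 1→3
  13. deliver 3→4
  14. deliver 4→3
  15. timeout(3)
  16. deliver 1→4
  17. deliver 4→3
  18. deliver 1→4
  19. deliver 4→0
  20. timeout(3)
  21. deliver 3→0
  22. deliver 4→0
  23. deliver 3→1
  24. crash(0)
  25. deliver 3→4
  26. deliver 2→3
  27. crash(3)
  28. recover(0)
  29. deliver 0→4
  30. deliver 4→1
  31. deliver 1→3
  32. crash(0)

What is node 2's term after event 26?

1

after 1 — timeout(2): n2:cand/t1/[-]
after 2 — deliver 2→0: n0:foll/t1/[-]
after 3 — deliver 0→2: ·
after 4 — deliver 2→3: n3:foll/t1/[-]
after 5 — deliver 3→2: n2:lead/t1/[-]
after 6 — deliver 2→4: n4:foll/t1/[-]
after 7 — deliver 4→2: ·
after 8 — timeout(3): n3:cand/t2/[-]
after 9 — deliver 3→0: n0:foll/t2/[-]
after 10 — deliver 0→3: ·
after 11 — deliver 3→1: n1:foll/t2/[-]
after 12 — deliver 1→3: n3:lead/t2/[-]
after 13 — deliver 3→4: n4:foll/t2/[-]
after 14 — deliver 4→3: ·
after 15 — timeout(3): n3:cand/t3/[-]
after 16 — deliver 1→4: ·
after 17 — deliver 4→3: ·
after 18 — deliver 1→4: ·
after 19 — deliver 4→0: ·
after 20 — timeout(3): n3:cand/t4/[-]
after 21 — deliver 3→0: n0:foll/t3/[-]
after 22 — deliver 4→0: ·
after 23 — deliver 3→1: n1:foll/t3/[-]
after 24 — crash(0): n0:✗foll/t3/[-]
after 25 — deliver 3→4: n4:foll/t3/[-]
after 26 — deliver 2→3: ·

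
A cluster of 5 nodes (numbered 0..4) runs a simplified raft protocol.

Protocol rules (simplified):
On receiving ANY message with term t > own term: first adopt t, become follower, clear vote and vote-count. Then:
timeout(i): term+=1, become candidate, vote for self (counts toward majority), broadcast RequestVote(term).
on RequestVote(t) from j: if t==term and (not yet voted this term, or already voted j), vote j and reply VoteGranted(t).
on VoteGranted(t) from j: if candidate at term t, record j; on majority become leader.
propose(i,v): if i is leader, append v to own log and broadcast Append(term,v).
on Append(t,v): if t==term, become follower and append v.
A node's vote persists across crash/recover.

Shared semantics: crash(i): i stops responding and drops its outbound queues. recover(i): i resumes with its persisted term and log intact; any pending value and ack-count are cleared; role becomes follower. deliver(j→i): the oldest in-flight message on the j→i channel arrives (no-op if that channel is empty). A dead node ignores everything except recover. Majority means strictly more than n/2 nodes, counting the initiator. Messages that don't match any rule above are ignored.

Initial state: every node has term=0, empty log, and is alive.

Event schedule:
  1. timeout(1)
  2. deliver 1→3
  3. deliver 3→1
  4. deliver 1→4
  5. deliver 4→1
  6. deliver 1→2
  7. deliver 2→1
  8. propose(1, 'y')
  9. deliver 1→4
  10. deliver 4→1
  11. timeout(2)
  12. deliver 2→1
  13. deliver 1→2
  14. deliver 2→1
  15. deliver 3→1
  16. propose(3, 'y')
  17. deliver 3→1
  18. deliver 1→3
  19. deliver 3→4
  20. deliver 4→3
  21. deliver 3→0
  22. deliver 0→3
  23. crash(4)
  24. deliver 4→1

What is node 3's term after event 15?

1

after 1 — timeout(1): n1:cand/t1/[-]
after 2 — deliver 1→3: n3:foll/t1/[-]
after 3 — deliver 3→1: ·
after 4 — deliver 1→4: n4:foll/t1/[-]
after 5 — deliver 4→1: n1:lead/t1/[-]
after 6 — deliver 1→2: n2:foll/t1/[-]
after 7 — deliver 2→1: ·
after 8 — propose(1,'y'): n1:lead/t1/[y]
after 9 — deliver 1→4: n4:foll/t1/[y]
after 10 — deliver 4→1: ·
after 11 — timeout(2): n2:cand/t2/[-]
after 12 — deliver 2→1: n1:foll/t2/[y]
after 13 — deliver 1→2: ·
after 14 — deliver 2→1: ·
after 15 — deliver 3→1: ·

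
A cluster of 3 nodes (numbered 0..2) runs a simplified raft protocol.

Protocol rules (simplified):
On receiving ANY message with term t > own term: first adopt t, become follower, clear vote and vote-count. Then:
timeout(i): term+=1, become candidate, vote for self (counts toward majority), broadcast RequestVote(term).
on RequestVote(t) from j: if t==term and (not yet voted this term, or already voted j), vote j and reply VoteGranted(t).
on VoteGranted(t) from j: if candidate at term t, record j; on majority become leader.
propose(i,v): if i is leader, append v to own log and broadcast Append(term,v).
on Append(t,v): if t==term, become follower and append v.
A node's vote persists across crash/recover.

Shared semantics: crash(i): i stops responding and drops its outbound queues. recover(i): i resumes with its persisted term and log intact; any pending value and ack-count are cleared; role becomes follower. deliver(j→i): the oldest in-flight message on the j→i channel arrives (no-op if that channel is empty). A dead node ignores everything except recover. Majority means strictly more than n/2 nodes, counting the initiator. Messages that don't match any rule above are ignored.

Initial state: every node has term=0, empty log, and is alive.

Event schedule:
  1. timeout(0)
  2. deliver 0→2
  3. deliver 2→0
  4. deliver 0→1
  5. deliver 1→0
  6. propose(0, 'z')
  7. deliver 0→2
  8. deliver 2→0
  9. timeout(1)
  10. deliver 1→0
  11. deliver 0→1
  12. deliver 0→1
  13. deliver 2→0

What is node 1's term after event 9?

2

step 1 timeout(0): 0={cand,t=1,log=-}
step 2 deliver 0→2: 2={foll,t=1,log=-}
step 3 deliver 2→0: 0={lead,t=1,log=-}
step 4 deliver 0→1: 1={foll,t=1,log=-}
step 5 deliver 1→0: —
step 6 propose(0,'z'): 0={lead,t=1,log=z}
step 7 deliver 0→2: 2={foll,t=1,log=z}
step 8 deliver 2→0: —
step 9 timeout(1): 1={cand,t=2,log=-}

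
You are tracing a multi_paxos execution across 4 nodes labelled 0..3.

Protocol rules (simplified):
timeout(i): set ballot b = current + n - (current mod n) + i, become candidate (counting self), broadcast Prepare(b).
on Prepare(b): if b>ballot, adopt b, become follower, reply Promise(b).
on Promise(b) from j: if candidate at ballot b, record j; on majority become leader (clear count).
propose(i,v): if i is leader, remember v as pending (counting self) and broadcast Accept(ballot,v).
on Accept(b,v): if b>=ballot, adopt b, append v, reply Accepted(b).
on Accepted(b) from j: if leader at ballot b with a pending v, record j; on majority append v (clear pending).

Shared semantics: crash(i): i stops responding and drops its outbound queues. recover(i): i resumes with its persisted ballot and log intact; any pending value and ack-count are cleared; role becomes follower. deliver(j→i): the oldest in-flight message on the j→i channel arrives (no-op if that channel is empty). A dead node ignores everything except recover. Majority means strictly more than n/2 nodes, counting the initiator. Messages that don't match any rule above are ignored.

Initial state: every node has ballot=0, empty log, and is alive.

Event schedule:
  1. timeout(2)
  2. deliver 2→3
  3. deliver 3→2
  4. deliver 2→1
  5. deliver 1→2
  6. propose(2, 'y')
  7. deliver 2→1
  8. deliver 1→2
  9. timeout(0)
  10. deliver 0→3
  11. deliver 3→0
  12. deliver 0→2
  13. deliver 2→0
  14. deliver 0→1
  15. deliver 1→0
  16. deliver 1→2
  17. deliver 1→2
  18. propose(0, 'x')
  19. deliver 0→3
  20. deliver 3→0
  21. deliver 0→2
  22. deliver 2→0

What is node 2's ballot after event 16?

6

[1] timeout(2) → N2(cand b6 [-])
[2] deliver 2→3 → N3(foll b6 [-])
[3] deliver 3→2 → ∅
[4] deliver 2→1 → N1(foll b6 [-])
[5] deliver 1→2 → N2(lead b6 [-])
[6] propose(2,'y') → ∅
[7] deliver 2→1 → N1(foll b6 [y])
[8] deliver 1→2 → ∅
[9] timeout(0) → N0(cand b4 [-])
[10] deliver 0→3 → ∅
[11] deliver 3→0 → ∅
[12] deliver 0→2 → ∅
[13] deliver 2→0 → N0(foll b6 [-])
[14] deliver 0→1 → ∅
[15] deliver 1→0 → ∅
[16] deliver 1→2 → ∅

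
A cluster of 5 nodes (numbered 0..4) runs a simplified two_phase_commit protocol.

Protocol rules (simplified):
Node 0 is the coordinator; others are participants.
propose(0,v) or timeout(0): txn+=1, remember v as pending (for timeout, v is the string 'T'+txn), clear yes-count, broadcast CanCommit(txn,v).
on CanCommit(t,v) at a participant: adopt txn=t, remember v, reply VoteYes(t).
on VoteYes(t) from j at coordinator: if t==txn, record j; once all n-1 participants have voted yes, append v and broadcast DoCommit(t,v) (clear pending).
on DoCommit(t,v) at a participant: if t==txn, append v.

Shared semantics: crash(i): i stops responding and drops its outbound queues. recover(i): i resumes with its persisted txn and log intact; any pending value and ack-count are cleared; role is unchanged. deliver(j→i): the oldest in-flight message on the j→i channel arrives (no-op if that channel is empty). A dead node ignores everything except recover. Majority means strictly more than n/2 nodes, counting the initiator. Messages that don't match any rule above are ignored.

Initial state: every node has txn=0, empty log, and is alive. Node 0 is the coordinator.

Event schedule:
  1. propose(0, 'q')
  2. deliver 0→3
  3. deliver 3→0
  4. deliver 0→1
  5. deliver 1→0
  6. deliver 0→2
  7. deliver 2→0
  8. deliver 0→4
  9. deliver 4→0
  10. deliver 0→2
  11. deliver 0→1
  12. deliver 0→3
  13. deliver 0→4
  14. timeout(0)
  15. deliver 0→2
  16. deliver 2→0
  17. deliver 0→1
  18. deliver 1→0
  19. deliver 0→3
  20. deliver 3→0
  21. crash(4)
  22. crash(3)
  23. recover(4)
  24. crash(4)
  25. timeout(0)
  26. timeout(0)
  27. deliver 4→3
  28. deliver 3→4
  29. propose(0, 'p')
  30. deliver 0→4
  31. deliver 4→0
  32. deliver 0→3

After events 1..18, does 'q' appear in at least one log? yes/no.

e1 propose(0,'q'): 0[coor,t=1,-]
e2 deliver 0→3: 3[part,t=1,-]
e3 deliver 3→0: ·
e4 deliver 0→1: 1[part,t=1,-]
e5 deliver 1→0: ·
e6 deliver 0→2: 2[part,t=1,-]
e7 deliver 2→0: ·
e8 deliver 0→4: 4[part,t=1,-]
e9 deliver 4→0: 0[coor,t=1,q]
e10 deliver 0→2: 2[part,t=1,q]
e11 deliver 0→1: 1[part,t=1,q]
e12 deliver 0→3: 3[part,t=1,q]
e13 deliver 0→4: 4[part,t=1,q]
e14 timeout(0): 0[coor,t=2,q]
e15 deliver 0→2: 2[part,t=2,q]
e16 deliver 2→0: ·
e17 deliver 0→1: 1[part,t=2,q]
e18 deliver 1→0: ·

yes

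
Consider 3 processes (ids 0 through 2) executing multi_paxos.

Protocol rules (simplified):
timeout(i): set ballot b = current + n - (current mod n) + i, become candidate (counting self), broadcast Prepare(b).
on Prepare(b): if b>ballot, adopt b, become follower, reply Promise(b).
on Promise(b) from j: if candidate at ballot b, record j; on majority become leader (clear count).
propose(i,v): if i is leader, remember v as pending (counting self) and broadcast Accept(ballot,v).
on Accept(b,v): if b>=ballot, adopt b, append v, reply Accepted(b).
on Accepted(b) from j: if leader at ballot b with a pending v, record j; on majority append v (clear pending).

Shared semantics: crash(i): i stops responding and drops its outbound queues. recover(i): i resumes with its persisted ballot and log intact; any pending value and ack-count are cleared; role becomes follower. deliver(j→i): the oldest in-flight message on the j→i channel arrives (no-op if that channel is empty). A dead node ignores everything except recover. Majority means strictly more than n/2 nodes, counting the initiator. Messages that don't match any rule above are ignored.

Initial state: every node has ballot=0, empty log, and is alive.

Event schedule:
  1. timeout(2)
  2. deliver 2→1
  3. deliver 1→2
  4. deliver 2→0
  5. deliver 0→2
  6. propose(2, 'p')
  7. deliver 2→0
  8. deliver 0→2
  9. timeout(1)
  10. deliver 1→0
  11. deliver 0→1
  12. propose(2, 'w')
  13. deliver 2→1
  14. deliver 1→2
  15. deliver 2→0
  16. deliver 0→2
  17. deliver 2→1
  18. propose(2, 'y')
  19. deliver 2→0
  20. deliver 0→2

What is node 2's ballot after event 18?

7

after 1 — timeout(2): n2:cand/b5/[-]
after 2 — deliver 2→1: n1:foll/b5/[-]
after 3 — deliver 1→2: n2:lead/b5/[-]
after 4 — deliver 2→0: n0:foll/b5/[-]
after 5 — deliver 0→2: ·
after 6 — propose(2,'p'): ·
after 7 — deliver 2→0: n0:foll/b5/[p]
after 8 — deliver 0→2: n2:lead/b5/[p]
after 9 — timeout(1): n1:cand/b7/[-]
after 10 — deliver 1→0: n0:foll/b7/[p]
after 11 — deliver 0→1: n1:lead/b7/[-]
after 12 — propose(2,'w'): ·
after 13 — deliver 2→1: ·
after 14 — deliver 1→2: n2:foll/b7/[p]
after 15 — deliver 2→0: ·
after 16 — deliver 0→2: ·
after 17 — deliver 2→1: ·
after 18 — propose(2,'y'): ·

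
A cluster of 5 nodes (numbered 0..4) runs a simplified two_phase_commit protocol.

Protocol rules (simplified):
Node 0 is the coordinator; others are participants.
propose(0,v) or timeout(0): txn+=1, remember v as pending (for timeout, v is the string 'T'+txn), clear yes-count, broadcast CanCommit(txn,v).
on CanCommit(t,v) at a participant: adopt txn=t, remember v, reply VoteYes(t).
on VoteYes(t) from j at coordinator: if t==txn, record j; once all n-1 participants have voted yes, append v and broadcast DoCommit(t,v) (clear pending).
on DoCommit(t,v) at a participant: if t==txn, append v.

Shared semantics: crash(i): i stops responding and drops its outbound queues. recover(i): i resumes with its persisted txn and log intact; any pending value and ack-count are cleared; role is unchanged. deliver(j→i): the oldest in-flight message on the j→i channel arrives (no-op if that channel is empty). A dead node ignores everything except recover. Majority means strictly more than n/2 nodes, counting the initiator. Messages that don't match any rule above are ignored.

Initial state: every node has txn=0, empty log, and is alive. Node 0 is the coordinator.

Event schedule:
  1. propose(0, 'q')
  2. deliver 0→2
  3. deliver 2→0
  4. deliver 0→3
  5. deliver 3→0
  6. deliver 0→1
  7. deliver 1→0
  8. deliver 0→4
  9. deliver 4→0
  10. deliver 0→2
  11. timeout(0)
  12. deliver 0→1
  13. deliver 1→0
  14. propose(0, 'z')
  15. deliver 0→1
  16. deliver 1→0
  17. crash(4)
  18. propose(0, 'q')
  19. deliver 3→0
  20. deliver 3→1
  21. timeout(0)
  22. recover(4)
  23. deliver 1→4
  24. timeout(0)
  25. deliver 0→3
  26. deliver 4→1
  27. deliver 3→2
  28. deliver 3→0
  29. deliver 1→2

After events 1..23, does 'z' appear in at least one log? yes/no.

no

e1 propose(0,'q'): 0[coor,t=1,-]
e2 deliver 0→2: 2[part,t=1,-]
e3 deliver 2→0: ·
e4 deliver 0→3: 3[part,t=1,-]
e5 deliver 3→0: ·
e6 deliver 0→1: 1[part,t=1,-]
e7 deliver 1→0: ·
e8 deliver 0→4: 4[part,t=1,-]
e9 deliver 4→0: 0[coor,t=1,q]
e10 deliver 0→2: 2[part,t=1,q]
e11 timeout(0): 0[coor,t=2,q]
e12 deliver 0→1: 1[part,t=1,q]
e13 deliver 1→0: ·
e14 propose(0,'z'): 0[coor,t=3,q]
e15 deliver 0→1: 1[part,t=2,q]
e16 deliver 1→0: ·
e17 crash(4): 4[✗part,t=1,-]
e18 propose(0,'q'): 0[coor,t=4,q]
e19 deliver 3→0: ·
e20 deliver 3→1: ·
e21 timeout(0): 0[coor,t=5,q]
e22 recover(4): 4[part,t=1,-]
e23 deliver 1→4: ·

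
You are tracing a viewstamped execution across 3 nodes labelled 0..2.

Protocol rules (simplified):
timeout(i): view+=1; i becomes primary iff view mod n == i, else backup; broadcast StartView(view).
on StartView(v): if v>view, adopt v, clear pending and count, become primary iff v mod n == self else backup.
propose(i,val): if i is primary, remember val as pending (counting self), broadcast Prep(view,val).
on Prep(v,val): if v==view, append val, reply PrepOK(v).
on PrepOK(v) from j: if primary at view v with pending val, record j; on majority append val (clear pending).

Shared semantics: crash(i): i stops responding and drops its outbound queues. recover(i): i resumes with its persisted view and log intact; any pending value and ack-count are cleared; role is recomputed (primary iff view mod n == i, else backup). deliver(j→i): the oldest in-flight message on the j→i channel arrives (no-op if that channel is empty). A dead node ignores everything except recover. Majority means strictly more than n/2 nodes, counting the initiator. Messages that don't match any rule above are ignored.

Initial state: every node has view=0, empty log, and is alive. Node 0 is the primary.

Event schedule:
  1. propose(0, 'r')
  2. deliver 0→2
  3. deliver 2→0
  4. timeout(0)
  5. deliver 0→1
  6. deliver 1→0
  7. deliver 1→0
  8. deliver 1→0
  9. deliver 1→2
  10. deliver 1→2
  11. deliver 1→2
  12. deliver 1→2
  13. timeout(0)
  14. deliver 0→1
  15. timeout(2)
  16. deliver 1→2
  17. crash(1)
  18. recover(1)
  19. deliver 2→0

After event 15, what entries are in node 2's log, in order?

r

[1] propose(0,'r') → ∅
[2] deliver 0→2 → N2(back v0 [r])
[3] deliver 2→0 → N0(prim v0 [r])
[4] timeout(0) → N0(back v1 [r])
[5] deliver 0→1 → N1(back v0 [r])
[6] deliver 1→0 → ∅
[7] deliver 1→0 → ∅
[8] deliver 1→0 → ∅
[9] deliver 1→2 → ∅
[10] deliver 1→2 → ∅
[11] deliver 1→2 → ∅
[12] deliver 1→2 → ∅
[13] timeout(0) → N0(back v2 [r])
[14] deliver 0→1 → N1(prim v1 [r])
[15] timeout(2) → N2(back v1 [r])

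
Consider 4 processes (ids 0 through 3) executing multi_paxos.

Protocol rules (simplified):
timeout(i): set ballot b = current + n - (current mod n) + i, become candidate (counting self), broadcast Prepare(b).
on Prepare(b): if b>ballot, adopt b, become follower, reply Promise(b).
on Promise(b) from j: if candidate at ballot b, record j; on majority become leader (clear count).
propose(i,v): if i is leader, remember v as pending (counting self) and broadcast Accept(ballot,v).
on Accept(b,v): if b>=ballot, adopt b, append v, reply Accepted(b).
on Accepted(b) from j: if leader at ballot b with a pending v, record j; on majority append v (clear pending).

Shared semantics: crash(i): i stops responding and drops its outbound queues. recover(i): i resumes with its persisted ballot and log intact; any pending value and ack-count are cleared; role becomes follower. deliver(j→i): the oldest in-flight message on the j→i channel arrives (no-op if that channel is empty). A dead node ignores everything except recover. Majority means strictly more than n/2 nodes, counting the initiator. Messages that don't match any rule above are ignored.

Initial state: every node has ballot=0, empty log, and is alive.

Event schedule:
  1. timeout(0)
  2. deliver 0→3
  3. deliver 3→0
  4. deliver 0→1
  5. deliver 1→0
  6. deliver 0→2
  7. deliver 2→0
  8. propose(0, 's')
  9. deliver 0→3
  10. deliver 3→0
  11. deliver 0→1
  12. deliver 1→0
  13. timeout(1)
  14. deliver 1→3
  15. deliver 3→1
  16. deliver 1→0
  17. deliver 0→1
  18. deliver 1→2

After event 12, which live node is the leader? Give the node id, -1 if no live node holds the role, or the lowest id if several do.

0

[1] timeout(0) → N0(cand b4 [-])
[2] deliver 0→3 → N3(foll b4 [-])
[3] deliver 3→0 → ∅
[4] deliver 0→1 → N1(foll b4 [-])
[5] deliver 1→0 → N0(lead b4 [-])
[6] deliver 0→2 → N2(foll b4 [-])
[7] deliver 2→0 → ∅
[8] propose(0,'s') → ∅
[9] deliver 0→3 → N3(foll b4 [s])
[10] deliver 3→0 → ∅
[11] deliver 0→1 → N1(foll b4 [s])
[12] deliver 1→0 → N0(lead b4 [s])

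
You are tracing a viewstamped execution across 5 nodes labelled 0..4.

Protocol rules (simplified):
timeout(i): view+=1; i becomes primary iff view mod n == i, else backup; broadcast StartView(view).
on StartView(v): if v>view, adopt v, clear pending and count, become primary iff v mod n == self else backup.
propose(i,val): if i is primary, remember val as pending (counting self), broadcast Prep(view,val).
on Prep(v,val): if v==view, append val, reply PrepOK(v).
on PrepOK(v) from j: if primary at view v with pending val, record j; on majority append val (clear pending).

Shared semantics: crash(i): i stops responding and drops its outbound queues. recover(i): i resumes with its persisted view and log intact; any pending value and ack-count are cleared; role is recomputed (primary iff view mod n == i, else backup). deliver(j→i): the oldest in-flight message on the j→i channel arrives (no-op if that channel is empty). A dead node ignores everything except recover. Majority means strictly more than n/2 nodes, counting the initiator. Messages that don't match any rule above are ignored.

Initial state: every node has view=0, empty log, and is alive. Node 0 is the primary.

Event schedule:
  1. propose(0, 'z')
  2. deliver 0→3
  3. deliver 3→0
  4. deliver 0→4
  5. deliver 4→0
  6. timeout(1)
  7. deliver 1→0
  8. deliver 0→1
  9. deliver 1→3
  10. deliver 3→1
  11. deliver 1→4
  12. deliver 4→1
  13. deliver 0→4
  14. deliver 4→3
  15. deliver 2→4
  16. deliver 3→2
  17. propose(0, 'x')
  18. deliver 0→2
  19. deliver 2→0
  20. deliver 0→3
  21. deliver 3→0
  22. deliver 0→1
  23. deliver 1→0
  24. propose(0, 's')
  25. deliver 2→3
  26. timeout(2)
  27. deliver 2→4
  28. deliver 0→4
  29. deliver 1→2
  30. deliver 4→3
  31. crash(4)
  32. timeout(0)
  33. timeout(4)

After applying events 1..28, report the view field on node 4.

1

e1 propose(0,'z'): ·
e2 deliver 0→3: 3[back,v=0,z]
e3 deliver 3→0: ·
e4 deliver 0→4: 4[back,v=0,z]
e5 deliver 4→0: 0[prim,v=0,z]
e6 timeout(1): 1[prim,v=1,-]
e7 deliver 1→0: 0[back,v=1,z]
e8 deliver 0→1: ·
e9 deliver 1→3: 3[back,v=1,z]
e10 deliver 3→1: ·
e11 deliver 1→4: 4[back,v=1,z]
e12 deliver 4→1: ·
e13 deliver 0→4: ·
e14 deliver 4→3: ·
e15 deliver 2→4: ·
e16 deliver 3→2: ·
e17 propose(0,'x'): ·
e18 deliver 0→2: 2[back,v=0,z]
e19 deliver 2→0: ·
e20 deliver 0→3: ·
e21 deliver 3→0: ·
e22 deliver 0→1: ·
e23 deliver 1→0: ·
e24 propose(0,'s'): ·
e25 deliver 2→3: ·
e26 timeout(2): 2[back,v=1,z]
e27 deliver 2→4: ·
e28 deliver 0→4: ·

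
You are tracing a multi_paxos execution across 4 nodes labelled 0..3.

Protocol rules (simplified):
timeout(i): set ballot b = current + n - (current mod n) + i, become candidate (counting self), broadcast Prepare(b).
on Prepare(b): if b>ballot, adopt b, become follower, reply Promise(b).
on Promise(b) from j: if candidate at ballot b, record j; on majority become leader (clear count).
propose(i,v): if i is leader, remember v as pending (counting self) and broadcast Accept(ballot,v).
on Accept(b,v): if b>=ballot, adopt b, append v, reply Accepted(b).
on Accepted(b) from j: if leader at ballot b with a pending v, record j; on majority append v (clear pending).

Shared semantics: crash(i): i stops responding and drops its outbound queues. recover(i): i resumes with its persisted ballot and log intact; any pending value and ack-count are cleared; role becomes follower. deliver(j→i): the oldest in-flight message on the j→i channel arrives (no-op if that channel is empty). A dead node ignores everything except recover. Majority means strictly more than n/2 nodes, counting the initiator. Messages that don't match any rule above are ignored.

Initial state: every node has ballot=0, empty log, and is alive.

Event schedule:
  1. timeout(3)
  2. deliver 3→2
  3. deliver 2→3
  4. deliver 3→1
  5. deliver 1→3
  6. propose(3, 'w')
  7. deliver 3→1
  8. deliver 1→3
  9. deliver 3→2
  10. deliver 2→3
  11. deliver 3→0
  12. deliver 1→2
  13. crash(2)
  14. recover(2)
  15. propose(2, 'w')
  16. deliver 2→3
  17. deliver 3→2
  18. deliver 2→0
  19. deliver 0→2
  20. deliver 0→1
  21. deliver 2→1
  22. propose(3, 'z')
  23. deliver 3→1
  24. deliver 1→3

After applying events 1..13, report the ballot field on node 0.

e1 timeout(3): 3[cand,b=7,-]
e2 deliver 3→2: 2[foll,b=7,-]
e3 deliver 2→3: ·
e4 deliver 3→1: 1[foll,b=7,-]
e5 deliver 1→3: 3[lead,b=7,-]
e6 propose(3,'w'): ·
e7 deliver 3→1: 1[foll,b=7,w]
e8 deliver 1→3: ·
e9 deliver 3→2: 2[foll,b=7,w]
e10 deliver 2→3: 3[lead,b=7,w]
e11 deliver 3→0: 0[foll,b=7,-]
e12 deliver 1→2: ·
e13 crash(2): 2[✗foll,b=7,w]

7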